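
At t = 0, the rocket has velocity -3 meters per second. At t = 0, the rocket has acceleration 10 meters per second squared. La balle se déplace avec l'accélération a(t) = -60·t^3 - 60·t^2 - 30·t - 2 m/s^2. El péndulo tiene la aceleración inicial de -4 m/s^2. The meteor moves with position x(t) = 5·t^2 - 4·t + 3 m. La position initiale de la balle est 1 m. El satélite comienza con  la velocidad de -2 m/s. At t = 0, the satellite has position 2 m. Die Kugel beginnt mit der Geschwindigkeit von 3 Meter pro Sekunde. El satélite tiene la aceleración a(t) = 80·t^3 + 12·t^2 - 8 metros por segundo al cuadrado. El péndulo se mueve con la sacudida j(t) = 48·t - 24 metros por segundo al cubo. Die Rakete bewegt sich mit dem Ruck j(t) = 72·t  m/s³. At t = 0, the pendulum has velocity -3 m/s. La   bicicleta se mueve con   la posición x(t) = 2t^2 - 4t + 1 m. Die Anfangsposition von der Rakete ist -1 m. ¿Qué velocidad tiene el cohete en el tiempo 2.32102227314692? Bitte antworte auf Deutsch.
Um dies zu lösen, müssen wir 2 Stammfunktionen unserer Gleichung für den Ruck j(t) = 72·t finden. Das Integral von dem Ruck, mit a(0) = 10, ergibt die Beschleunigung: a(t) = 36·t^2 + 10. Das Integral von der Beschleunigung ist die Geschwindigkeit. Mit v(0) = -3 erhalten wir v(t) = 12·t^3 + 10·t - 3. Mit v(t) = 12·t^3 + 10·t - 3 und Einsetzen von t = 2.32102227314692, finden wir v = 170.254408213725.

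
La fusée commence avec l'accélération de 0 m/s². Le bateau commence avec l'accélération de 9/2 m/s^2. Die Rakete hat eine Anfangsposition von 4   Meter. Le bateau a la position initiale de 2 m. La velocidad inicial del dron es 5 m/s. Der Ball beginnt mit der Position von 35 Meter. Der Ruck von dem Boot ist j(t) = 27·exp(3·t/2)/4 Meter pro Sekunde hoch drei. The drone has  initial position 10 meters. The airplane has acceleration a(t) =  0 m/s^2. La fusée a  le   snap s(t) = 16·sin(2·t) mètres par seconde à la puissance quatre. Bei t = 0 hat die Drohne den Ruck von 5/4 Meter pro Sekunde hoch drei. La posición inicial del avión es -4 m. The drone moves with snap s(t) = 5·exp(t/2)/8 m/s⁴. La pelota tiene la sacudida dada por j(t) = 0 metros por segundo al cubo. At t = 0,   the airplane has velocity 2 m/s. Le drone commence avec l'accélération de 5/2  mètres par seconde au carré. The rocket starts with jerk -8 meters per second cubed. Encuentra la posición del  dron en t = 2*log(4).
Debemos encontrar la antiderivada de nuestra ecuación del snap s(t) = 5·exp(t/2)/8 4 veces. La antiderivada del snap es la sacudida. Usando j(0) = 5/4, obtenemos j(t) = 5·exp(t/2)/4. La antiderivada de la sacudida es la aceleración. Usando a(0) = 5/2, obtenemos a(t) = 5·exp(t/2)/2. Integrando la aceleración y usando la condición inicial v(0) = 5, obtenemos v(t) = 5·exp(t/2). Tomando ∫v(t)dt y aplicando x(0) = 10, encontramos x(t) = 10·exp(t/2). Tenemos la posición x(t) = 10·exp(t/2). Sustituyendo t = 2*log(4): x(2*log(4)) = 40.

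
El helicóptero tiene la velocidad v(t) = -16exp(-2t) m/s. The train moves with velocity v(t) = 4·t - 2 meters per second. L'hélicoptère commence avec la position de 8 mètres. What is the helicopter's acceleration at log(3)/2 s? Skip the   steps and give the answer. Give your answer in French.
L'accélération à t = log(3)/2 est a = 32/3.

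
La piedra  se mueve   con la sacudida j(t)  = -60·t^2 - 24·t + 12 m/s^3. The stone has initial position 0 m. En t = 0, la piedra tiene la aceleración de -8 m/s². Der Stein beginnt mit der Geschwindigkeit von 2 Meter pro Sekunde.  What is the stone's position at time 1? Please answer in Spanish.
Necesitamos integrar nuestra ecuación de la sacudida j(t) = -60·t^2 - 24·t + 12 3 veces. Integrando la sacudida y usando la condición inicial a(0) = -8, obtenemos a(t) = -20·t^3 - 12·t^2 + 12·t - 8. Integrando la aceleración y usando la condición inicial v(0) = 2, obtenemos v(t) = -5·t^4 - 4·t^3 + 6·t^2 - 8·t + 2. Tomando ∫v(t)dt y aplicando x(0) = 0, encontramos x(t) = -t^5 - t^4 + 2·t^3 - 4·t^2 + 2·t. Tenemos la posición x(t) = -t^5 - t^4 + 2·t^3 - 4·t^2 + 2·t. Sustituyendo t = 1: x(1) = -2.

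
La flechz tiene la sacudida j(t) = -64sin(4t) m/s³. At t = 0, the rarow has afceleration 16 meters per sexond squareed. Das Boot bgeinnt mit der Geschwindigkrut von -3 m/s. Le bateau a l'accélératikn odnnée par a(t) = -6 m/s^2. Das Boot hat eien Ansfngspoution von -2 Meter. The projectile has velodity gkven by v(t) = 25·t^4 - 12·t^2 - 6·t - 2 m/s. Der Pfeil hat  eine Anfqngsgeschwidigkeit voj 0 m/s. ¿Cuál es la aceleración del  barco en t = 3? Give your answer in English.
From the given acceleration equation a(t) = -6, we substitute t = 3 to get a = -6.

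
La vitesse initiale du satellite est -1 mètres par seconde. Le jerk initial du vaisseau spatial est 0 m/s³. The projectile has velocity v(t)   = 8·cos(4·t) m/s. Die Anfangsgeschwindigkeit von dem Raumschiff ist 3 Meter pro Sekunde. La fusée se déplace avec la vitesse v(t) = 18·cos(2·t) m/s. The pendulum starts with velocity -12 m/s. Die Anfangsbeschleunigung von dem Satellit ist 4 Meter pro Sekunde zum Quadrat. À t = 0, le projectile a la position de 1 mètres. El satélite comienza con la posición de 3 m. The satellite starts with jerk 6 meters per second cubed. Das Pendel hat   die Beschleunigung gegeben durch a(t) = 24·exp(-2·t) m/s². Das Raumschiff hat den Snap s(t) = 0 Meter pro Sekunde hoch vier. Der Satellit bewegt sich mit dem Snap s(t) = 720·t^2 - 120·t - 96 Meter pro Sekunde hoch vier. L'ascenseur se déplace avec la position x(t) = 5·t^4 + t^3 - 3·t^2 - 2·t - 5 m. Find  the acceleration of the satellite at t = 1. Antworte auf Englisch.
To solve this, we need to take 2 integrals of our snap equation s(t) = 720·t^2 - 120·t - 96. Finding the antiderivative of s(t) and using j(0) = 6: j(t) = 240·t^3 - 60·t^2 - 96·t + 6. Finding the antiderivative of j(t) and using a(0) = 4: a(t) = 60·t^4 - 20·t^3 - 48·t^2 + 6·t + 4. Using a(t) = 60·t^4 - 20·t^3 - 48·t^2 + 6·t + 4 and substituting t = 1, we find a = 2.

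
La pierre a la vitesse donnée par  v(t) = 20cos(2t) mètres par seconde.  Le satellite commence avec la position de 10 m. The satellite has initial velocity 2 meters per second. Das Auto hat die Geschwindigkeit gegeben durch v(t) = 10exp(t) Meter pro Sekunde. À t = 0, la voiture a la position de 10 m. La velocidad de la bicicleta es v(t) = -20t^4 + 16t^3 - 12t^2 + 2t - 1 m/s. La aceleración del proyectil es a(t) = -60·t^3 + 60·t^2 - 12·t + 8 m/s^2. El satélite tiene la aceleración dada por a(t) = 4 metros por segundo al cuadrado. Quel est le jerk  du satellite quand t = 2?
Pour résoudre ceci, nous devons prendre 1 dérivée de notre équation de l'accélération a(t) = 4. En dérivant l'accélération, nous obtenons le jerk: j(t) = 0. En utilisant j(t) = 0 et en substituant t = 2, nous trouvons j = 0.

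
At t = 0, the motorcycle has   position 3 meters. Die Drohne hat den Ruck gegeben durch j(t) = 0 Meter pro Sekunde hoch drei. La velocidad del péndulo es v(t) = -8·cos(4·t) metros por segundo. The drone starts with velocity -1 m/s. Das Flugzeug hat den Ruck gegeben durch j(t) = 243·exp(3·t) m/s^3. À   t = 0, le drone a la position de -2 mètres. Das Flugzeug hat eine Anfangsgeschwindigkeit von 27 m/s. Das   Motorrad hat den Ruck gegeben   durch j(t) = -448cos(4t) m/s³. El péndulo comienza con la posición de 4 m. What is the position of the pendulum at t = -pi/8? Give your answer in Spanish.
Partiendo de la velocidad v(t) = -8·cos(4·t), tomamos 1 integral. Tomando ∫v(t)dt y aplicando x(0) = 4, encontramos x(t) = 4 - 2·sin(4·t). Usando x(t) = 4 - 2·sin(4·t) y sustituyendo t = -pi/8, encontramos x = 6.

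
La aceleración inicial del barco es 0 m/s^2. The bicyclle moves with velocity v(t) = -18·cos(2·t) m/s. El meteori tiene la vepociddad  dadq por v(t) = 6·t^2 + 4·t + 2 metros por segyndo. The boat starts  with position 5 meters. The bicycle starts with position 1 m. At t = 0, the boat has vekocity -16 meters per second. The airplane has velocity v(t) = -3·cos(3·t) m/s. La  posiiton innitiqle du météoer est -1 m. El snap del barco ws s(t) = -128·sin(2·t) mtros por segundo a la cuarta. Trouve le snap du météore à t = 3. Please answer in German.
Ausgehend von der Geschwindigkeit v(t) = 6·t^2 + 4·t + 2, nehmen wir 3 Ableitungen. Die Ableitung von der Geschwindigkeit ergibt die Beschleunigung: a(t) = 12·t + 4. Mit d/dt von a(t) finden wir j(t) = 12. Durch Ableiten von dem Ruck erhalten wir den Snap: s(t) = 0. Mit s(t) = 0 und Einsetzen von t = 3, finden wir s = 0.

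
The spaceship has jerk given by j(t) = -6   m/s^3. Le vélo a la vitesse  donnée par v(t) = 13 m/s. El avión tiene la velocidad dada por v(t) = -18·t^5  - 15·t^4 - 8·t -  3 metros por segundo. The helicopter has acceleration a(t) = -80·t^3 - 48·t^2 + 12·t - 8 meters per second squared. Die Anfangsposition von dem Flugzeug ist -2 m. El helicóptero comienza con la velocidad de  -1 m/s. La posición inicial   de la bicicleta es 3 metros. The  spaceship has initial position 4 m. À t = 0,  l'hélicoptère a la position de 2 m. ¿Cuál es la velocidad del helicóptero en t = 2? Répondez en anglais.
We must find the integral of our acceleration equation a(t) = -80·t^3 - 48·t^2 + 12·t - 8 1 time. The antiderivative of acceleration, with v(0) = -1, gives velocity: v(t) = -20·t^4 - 16·t^3 + 6·t^2 - 8·t - 1. We have velocity v(t) = -20·t^4 - 16·t^3 + 6·t^2 - 8·t - 1. Substituting t = 2: v(2) = -441.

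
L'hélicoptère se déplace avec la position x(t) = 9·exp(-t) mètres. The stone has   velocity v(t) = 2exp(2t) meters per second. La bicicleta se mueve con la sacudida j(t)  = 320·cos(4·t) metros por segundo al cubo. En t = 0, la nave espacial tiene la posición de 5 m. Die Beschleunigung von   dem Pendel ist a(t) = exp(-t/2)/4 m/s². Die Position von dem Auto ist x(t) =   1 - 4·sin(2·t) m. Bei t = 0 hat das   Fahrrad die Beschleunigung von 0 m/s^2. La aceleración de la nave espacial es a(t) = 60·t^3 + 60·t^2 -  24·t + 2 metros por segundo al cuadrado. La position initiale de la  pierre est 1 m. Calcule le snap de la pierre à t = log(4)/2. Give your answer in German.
Ausgehend von der Geschwindigkeit v(t) = 2·exp(2·t), nehmen wir 3 Ableitungen. Durch Ableiten von der Geschwindigkeit erhalten wir die Beschleunigung: a(t) = 4·exp(2·t). Mit d/dt von a(t) finden wir j(t) = 8·exp(2·t). Durch Ableiten von dem Ruck erhalten wir den Snap: s(t) = 16·exp(2·t). Wir haben den Snap s(t) = 16·exp(2·t). Durch Einsetzen von t = log(4)/2: s(log(4)/2) = 64.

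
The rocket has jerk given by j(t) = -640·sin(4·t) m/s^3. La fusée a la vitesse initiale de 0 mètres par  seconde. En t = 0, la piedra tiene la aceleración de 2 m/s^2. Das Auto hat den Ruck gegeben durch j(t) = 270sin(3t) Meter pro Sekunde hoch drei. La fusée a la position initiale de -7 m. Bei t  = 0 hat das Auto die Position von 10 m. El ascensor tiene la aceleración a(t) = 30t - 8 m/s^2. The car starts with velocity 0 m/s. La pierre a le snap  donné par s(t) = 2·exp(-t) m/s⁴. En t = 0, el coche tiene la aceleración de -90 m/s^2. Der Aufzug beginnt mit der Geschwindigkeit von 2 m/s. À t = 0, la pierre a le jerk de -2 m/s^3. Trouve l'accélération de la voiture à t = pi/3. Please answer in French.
Pour résoudre ceci, nous devons prendre 1 primitive de notre équation du jerk j(t) = 270·sin(3·t). En intégrant le jerk et en utilisant la condition initiale a(0) = -90, nous obtenons a(t) = -90·cos(3·t). En utilisant a(t) = -90·cos(3·t) et en substituant t = pi/3, nous trouvons a = 90.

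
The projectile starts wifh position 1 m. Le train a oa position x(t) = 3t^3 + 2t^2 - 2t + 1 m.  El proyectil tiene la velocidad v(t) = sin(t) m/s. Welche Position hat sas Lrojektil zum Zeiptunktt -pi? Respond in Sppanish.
Necesitamos integrar nuestra ecuación de la velocidad v(t) = sin(t) 1 vez. La integral de la velocidad es la posición. Usando x(0) = 1, obtenemos x(t) = 2 - cos(t). De la ecuación de la posición x(t) = 2 - cos(t), sustituimos t = -pi para obtener x = 3.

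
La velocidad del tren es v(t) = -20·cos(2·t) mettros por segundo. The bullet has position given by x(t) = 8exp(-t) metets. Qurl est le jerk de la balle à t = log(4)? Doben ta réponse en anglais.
To solve this, we need to take 3 derivatives of our position equation x(t) = 8·exp(-t). The derivative of position gives velocity: v(t) = -8·exp(-t). Taking d/dt of v(t), we find a(t) = 8·exp(-t). The derivative of acceleration gives jerk: j(t) = -8·exp(-t). Using j(t) = -8·exp(-t) and substituting t = log(4), we find j = -2.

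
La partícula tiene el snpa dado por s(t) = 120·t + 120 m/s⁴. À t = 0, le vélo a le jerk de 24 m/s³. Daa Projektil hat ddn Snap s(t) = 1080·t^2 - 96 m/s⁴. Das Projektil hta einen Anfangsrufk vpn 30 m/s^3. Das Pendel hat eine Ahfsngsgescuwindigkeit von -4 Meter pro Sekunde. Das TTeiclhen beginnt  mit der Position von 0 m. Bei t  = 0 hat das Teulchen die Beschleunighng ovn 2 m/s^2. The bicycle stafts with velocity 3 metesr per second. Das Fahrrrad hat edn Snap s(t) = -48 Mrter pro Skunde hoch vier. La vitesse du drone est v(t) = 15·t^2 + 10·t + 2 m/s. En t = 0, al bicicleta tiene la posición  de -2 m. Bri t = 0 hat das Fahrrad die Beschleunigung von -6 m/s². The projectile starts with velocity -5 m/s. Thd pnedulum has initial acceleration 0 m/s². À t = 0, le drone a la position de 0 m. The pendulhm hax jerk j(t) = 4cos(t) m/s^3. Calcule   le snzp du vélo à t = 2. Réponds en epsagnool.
Usando s(t) = -48 y sustituyendo t = 2, encontramos s = -48.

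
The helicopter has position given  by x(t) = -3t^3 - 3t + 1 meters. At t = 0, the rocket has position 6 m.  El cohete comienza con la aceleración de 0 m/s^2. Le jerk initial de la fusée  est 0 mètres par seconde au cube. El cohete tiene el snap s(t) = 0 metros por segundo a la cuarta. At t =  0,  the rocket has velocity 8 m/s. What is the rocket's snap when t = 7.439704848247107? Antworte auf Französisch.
De l'équation du snap s(t) = 0, nous substituons t = 7.439704848247107 pour obtenir s = 0.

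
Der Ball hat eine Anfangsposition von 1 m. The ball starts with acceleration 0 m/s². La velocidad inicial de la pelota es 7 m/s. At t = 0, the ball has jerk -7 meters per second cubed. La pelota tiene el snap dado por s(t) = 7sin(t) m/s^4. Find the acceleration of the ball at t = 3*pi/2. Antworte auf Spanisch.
Necesitamos integrar nuestra ecuación del snap s(t) = 7·sin(t) 2 veces. La antiderivada del snap, con j(0) = -7, da la sacudida: j(t) = -7·cos(t). Integrando la sacudida y usando la condición inicial a(0) = 0, obtenemos a(t) = -7·sin(t). Usando a(t) = -7·sin(t) y sustituyendo t = 3*pi/2, encontramos a = 7.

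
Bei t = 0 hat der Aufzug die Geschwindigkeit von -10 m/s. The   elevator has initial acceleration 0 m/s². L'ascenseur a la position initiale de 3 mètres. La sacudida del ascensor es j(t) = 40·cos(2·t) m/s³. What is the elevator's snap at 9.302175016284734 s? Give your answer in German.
Um dies zu lösen, müssen wir 1 Ableitung unserer Gleichung für den Ruck j(t) = 40·cos(2·t) nehmen. Durch Ableiten von dem Ruck erhalten wir den Snap: s(t) = -80·sin(2·t). Aus der Gleichung für den Snap s(t) = -80·sin(2·t), setzen wir t = 9.302175016284734 ein und erhalten s = 19.4204848176046.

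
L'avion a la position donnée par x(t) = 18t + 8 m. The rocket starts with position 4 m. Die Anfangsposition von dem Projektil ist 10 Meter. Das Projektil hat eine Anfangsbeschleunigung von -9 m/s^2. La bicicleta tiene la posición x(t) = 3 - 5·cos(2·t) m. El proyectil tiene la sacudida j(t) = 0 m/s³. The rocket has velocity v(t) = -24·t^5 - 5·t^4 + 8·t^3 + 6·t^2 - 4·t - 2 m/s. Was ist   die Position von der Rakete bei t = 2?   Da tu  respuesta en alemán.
Wir müssen unsere Gleichung für die Geschwindigkeit v(t) = -24·t^5 - 5·t^4 + 8·t^3 + 6·t^2 - 4·t - 2 1-mal integrieren. Durch Integration von der Geschwindigkeit und Verwendung der Anfangsbedingung x(0) = 4, erhalten wir x(t) = -4·t^6 - t^5 + 2·t^4 + 2·t^3 - 2·t^2 - 2·t + 4. Mit x(t) = -4·t^6 - t^5 + 2·t^4 + 2·t^3 - 2·t^2 - 2·t + 4 und Einsetzen von t = 2, finden wir x = -248.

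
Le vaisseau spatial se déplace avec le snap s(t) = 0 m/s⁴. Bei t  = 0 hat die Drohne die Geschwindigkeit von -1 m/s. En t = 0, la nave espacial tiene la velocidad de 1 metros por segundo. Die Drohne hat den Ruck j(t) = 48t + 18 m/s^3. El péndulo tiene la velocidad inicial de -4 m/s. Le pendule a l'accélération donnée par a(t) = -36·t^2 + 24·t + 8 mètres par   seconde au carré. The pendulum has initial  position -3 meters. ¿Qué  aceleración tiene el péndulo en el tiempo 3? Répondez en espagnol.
Tenemos la aceleración a(t) = -36·t^2 + 24·t + 8. Sustituyendo t = 3: a(3) = -244.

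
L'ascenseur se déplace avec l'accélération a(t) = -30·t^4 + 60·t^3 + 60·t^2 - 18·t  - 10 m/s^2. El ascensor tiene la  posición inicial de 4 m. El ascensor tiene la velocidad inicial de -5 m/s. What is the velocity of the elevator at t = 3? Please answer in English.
We must find the antiderivative of our acceleration equation a(t) = -30·t^4 + 60·t^3 + 60·t^2 - 18·t - 10 1 time. Integrating acceleration and using the initial condition v(0) = -5, we get v(t) = -6·t^5 + 15·t^4 + 20·t^3 - 9·t^2 - 10·t - 5. We have velocity v(t) = -6·t^5 + 15·t^4 + 20·t^3 - 9·t^2 - 10·t - 5. Substituting t = 3: v(3) = 181.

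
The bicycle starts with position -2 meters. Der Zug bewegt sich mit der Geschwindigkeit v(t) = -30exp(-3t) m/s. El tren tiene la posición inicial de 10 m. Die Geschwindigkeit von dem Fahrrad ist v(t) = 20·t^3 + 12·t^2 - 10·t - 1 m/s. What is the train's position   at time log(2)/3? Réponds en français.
Nous devons intégrer notre équation de la vitesse v(t) = -30·exp(-3·t) 1 fois. En prenant ∫v(t)dt et en appliquant x(0) = 10, nous trouvons x(t) = 10·exp(-3·t). De l'équation de la position x(t) = 10·exp(-3·t), nous substituons t = log(2)/3 pour obtenir x = 5.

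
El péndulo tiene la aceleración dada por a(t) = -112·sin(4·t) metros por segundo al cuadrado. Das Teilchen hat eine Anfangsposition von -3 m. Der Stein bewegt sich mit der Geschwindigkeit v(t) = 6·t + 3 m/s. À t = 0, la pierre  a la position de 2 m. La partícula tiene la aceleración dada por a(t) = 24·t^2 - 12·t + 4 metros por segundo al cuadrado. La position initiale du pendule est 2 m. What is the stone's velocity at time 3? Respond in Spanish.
Tenemos la velocidad v(t) = 6·t + 3. Sustituyendo t = 3: v(3) = 21.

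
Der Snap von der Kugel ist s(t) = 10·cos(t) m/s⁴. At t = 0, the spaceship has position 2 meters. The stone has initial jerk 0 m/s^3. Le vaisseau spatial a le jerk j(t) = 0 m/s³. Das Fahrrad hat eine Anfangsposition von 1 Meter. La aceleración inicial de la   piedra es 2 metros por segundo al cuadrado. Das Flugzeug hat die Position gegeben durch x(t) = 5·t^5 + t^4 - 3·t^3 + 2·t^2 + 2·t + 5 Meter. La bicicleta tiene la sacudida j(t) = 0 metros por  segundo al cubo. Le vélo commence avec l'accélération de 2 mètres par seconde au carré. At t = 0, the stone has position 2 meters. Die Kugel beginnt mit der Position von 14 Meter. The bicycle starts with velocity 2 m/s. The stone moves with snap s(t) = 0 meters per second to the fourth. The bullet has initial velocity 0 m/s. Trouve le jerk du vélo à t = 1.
De l'équation du jerk j(t) = 0, nous substituons t = 1 pour obtenir j = 0.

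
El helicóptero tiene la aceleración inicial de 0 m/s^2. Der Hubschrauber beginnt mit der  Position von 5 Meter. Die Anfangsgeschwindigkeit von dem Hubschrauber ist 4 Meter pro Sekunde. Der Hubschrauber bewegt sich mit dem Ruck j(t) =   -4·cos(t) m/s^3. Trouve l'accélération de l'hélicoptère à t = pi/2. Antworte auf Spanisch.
Para resolver esto, necesitamos tomar 1 integral de nuestra ecuación de la sacudida j(t) = -4·cos(t). Integrando la sacudida y usando la condición inicial a(0) = 0, obtenemos a(t) = -4·sin(t). Usando a(t) = -4·sin(t) y sustituyendo t = pi/2, encontramos a = -4.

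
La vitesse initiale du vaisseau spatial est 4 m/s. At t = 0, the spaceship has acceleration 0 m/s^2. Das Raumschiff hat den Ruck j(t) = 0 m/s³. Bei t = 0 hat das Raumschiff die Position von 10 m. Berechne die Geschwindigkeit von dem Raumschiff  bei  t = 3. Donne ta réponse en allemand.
Um dies zu lösen, müssen wir 2 Integrale unserer Gleichung für den Ruck j(t) = 0 finden. Durch Integration von dem Ruck und Verwendung der Anfangsbedingung a(0) = 0, erhalten wir a(t) = 0. Mit ∫a(t)dt und Anwendung von v(0) = 4, finden wir v(t) = 4. Aus der Gleichung für die Geschwindigkeit v(t) = 4, setzen wir t = 3 ein und erhalten v = 4.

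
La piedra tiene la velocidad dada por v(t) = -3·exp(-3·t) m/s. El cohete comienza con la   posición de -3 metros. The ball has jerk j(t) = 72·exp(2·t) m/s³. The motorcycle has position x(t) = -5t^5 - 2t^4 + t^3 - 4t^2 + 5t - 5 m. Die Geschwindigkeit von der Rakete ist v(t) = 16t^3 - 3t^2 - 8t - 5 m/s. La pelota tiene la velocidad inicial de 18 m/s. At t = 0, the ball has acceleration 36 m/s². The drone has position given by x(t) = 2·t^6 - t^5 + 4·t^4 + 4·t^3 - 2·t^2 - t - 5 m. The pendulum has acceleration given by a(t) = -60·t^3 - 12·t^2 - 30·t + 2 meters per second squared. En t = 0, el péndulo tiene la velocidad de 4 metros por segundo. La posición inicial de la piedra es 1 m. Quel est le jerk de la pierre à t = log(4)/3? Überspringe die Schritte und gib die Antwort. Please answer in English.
j(log(4)/3) = -27/4.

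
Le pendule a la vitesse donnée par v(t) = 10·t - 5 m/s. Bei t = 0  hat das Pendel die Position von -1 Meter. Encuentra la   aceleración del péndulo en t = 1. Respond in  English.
Starting from velocity v(t) = 10·t - 5, we take 1 derivative. Taking d/dt of v(t), we find a(t) = 10. We have acceleration a(t) = 10. Substituting t = 1: a(1) = 10.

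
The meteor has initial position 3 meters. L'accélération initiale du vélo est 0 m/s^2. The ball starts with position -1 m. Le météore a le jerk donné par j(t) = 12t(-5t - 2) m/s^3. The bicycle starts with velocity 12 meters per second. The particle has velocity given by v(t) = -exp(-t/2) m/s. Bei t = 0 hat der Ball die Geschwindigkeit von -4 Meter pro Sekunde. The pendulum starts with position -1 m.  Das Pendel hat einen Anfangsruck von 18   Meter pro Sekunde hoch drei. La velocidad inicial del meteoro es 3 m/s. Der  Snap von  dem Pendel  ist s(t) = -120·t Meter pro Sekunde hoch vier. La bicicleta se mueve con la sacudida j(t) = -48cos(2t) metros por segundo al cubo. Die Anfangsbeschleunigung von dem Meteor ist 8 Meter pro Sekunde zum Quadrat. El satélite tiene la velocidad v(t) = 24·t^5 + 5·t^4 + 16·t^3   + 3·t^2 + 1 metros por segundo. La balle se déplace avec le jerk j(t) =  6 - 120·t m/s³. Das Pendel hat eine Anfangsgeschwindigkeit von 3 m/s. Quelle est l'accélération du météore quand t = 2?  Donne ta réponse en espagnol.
Partiendo de la sacudida j(t) = 12·t·(-5·t - 2), tomamos 1 antiderivada. La antiderivada de la sacudida es la aceleración. Usando a(0) = 8, obtenemos a(t) = -20·t^3 - 12·t^2 + 8. Usando a(t) = -20·t^3 - 12·t^2 + 8 y sustituyendo t = 2, encontramos a = -200.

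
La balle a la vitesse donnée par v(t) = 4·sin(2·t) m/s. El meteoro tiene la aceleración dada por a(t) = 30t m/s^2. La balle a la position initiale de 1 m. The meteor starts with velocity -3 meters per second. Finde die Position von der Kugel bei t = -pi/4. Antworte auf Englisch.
To solve this, we need to take 1 integral of our velocity equation v(t) = 4·sin(2·t). The integral of velocity, with x(0) = 1, gives position: x(t) = 3 - 2·cos(2·t). From the given position equation x(t) = 3 - 2·cos(2·t), we substitute t = -pi/4 to get x = 3.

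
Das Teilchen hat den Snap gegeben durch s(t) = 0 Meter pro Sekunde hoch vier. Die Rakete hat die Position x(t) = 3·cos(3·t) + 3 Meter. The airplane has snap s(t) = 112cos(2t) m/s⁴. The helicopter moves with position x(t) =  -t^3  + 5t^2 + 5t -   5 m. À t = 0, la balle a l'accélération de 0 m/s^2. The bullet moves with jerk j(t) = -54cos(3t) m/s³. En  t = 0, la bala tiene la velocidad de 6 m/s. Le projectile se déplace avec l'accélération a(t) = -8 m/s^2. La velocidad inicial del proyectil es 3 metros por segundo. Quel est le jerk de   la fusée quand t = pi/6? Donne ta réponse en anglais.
To solve this, we need to take 3 derivatives of our position equation x(t) = 3·cos(3·t) + 3. Differentiating position, we get velocity: v(t) = -9·sin(3·t). The derivative of velocity gives acceleration: a(t) = -27·cos(3·t). Differentiating acceleration, we get jerk: j(t) = 81·sin(3·t). We have jerk j(t) = 81·sin(3·t). Substituting t = pi/6: j(pi/6) = 81.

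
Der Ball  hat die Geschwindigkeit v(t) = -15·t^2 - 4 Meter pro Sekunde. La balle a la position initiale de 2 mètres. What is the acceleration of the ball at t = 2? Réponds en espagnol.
Partiendo de la velocidad v(t) = -15·t^2 - 4, tomamos 1 derivada. La derivada de la velocidad da la aceleración: a(t) = -30·t. Tenemos la aceleración a(t) = -30·t. Sustituyendo t = 2: a(2) = -60.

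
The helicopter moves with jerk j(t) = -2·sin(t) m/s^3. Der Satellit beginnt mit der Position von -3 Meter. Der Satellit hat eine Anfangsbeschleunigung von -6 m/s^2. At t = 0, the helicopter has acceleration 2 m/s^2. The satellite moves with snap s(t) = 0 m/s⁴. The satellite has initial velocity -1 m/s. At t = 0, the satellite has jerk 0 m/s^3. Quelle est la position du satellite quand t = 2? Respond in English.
We must find the antiderivative of our snap equation s(t) = 0 4 times. The integral of snap, with j(0) = 0, gives jerk: j(t) = 0. Integrating jerk and using the initial condition a(0) = -6, we get a(t) = -6. Integrating acceleration and using the initial condition v(0) = -1, we get v(t) = -6·t - 1. Finding the integral of v(t) and using x(0) = -3: x(t) = -3·t^2 - t - 3. From the given position equation x(t) = -3·t^2 - t - 3, we substitute t = 2 to get x = -17.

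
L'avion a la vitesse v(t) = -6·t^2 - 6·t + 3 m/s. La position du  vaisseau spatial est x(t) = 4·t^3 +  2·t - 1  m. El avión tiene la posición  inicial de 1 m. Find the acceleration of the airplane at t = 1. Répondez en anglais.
To solve this, we need to take 1 derivative of our velocity equation v(t) = -6·t^2 - 6·t + 3. Taking d/dt of v(t), we find a(t) = -12·t - 6. We have acceleration a(t) = -12·t - 6. Substituting t = 1: a(1) = -18.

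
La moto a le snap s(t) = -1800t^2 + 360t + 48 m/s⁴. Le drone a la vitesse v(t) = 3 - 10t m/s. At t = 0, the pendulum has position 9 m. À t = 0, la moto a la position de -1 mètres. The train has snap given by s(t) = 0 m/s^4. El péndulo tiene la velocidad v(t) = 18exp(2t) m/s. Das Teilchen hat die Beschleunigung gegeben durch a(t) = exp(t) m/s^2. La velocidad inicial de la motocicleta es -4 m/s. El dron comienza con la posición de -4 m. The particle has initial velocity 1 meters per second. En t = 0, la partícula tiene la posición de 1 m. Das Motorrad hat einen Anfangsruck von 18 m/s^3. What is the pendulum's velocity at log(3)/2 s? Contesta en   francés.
En utilisant v(t) = 18·exp(2·t) et en substituant t = log(3)/2, nous trouvons v = 54.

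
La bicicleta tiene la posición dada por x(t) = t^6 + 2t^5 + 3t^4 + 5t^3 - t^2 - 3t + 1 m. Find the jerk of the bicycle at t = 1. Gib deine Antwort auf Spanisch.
Para resolver esto, necesitamos tomar 3 derivadas de nuestra ecuación de la posición x(t) = t^6 + 2·t^5 + 3·t^4 + 5·t^3 - t^2 - 3·t + 1. Derivando la posición, obtenemos la velocidad: v(t) = 6·t^5 + 10·t^4 + 12·t^3 + 15·t^2 - 2·t - 3. Derivando la velocidad, obtenemos la aceleración: a(t) = 30·t^4 + 40·t^3 + 36·t^2 + 30·t - 2. Derivando la aceleración, obtenemos la sacudida: j(t) = 120·t^3 + 120·t^2 + 72·t + 30. De la ecuación de la sacudida j(t) = 120·t^3 + 120·t^2 + 72·t + 30, sustituimos t = 1 para obtener j = 342.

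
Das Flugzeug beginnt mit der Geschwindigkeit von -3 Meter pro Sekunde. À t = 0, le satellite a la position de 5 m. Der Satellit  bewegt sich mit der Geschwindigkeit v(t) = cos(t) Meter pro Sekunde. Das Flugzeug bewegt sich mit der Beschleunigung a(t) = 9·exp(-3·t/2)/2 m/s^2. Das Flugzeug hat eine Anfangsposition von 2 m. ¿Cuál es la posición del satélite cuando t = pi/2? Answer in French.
Pour résoudre ceci, nous devons prendre 1 primitive de notre équation de la vitesse v(t) = cos(t). En prenant ∫v(t)dt et en appliquant x(0) = 5, nous trouvons x(t) = sin(t) + 5. De l'équation de la position x(t) = sin(t) + 5, nous substituons t = pi/2 pour obtenir x = 6.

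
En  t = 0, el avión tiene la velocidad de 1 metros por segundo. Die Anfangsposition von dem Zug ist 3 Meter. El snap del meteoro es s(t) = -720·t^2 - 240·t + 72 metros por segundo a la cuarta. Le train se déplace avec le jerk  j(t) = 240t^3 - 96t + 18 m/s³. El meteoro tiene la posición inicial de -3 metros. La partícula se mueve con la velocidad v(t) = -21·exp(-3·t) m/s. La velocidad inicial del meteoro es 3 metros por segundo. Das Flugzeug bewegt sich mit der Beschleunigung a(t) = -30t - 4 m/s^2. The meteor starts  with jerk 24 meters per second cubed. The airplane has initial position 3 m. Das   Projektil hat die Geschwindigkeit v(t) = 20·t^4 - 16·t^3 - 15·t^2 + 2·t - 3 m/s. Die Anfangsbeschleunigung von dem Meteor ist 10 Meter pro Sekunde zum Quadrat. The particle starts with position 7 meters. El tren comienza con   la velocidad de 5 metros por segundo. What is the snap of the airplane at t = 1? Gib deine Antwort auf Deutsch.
Um dies zu lösen, müssen wir 2 Ableitungen unserer Gleichung für die Beschleunigung a(t) = -30·t - 4 nehmen. Durch Ableiten von der Beschleunigung erhalten wir den Ruck: j(t) = -30. Die Ableitung von dem Ruck ergibt den Snap: s(t) = 0. Mit s(t) = 0 und Einsetzen von t = 1, finden wir s = 0.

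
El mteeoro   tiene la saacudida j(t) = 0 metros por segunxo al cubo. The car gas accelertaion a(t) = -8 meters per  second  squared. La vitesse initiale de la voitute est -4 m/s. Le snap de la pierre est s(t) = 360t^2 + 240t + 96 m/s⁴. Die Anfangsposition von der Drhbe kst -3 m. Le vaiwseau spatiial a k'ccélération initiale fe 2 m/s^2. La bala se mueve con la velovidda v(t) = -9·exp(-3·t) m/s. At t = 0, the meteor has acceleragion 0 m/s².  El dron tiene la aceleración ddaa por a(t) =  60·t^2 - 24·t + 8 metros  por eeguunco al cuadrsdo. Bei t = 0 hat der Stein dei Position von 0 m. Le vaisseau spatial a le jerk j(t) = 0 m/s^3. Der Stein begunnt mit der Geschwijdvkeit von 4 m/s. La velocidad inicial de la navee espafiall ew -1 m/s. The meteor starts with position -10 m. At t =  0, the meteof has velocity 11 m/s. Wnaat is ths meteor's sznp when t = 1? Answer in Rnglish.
We must differentiate our jerk equation j(t) = 0 1 time. Taking d/dt of j(t), we find s(t) = 0. Using s(t) = 0 and substituting t = 1, we find s = 0.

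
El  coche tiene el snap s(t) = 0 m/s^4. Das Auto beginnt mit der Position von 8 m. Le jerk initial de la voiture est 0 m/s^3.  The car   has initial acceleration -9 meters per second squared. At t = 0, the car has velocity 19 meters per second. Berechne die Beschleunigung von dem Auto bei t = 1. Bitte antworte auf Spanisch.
Debemos encontrar la integral de nuestra ecuación del snap s(t) = 0 2 veces. La integral del snap, con j(0) = 0, da la sacudida: j(t) = 0. La antiderivada de la sacudida es la aceleración. Usando a(0) = -9, obtenemos a(t) = -9. Usando a(t) = -9 y sustituyendo t = 1, encontramos a = -9.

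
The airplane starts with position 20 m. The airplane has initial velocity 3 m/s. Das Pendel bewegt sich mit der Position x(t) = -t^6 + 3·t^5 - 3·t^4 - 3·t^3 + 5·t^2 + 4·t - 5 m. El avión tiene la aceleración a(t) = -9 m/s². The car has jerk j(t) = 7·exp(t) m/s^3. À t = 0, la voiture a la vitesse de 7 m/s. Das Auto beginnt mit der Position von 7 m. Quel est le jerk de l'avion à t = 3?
En partant de l'accélération a(t) = -9, nous prenons 1 dérivée. La dérivée de l'accélération donne le jerk: j(t) = 0. De l'équation du jerk j(t) = 0, nous substituons t = 3 pour obtenir j = 0.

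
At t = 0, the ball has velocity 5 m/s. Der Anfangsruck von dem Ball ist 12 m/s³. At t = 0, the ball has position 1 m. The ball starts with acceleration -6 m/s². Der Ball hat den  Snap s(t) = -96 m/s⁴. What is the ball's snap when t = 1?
From the given snap equation s(t) = -96, we substitute t = 1 to get s = -96.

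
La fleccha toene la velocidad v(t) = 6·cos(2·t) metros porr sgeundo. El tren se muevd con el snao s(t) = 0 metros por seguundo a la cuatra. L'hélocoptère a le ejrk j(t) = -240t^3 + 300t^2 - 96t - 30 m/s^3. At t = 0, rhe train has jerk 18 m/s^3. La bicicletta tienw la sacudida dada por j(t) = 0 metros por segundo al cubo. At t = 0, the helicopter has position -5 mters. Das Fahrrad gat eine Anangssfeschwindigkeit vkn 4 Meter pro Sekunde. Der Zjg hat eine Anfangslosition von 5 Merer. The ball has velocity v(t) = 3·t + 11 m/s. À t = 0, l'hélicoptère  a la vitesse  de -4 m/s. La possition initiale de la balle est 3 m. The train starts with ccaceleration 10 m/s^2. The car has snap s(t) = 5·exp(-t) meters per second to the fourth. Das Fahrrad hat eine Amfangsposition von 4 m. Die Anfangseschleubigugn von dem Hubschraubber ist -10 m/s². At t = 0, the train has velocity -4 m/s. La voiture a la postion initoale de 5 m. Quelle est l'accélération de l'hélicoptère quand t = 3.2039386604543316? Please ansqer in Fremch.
En partant du jerk j(t) = -240·t^3 + 300·t^2 - 96·t - 30, nous prenons 1 primitive. La primitive du jerk, avec a(0) = -10, donne l'accélération: a(t) = -60·t^4 + 100·t^3 - 48·t^2 - 30·t - 10. En utilisant a(t) = -60·t^4 + 100·t^3 - 48·t^2 - 30·t - 10 et en substituant t = 3.2039386604543316, nous trouvons a = -3632.42251779867.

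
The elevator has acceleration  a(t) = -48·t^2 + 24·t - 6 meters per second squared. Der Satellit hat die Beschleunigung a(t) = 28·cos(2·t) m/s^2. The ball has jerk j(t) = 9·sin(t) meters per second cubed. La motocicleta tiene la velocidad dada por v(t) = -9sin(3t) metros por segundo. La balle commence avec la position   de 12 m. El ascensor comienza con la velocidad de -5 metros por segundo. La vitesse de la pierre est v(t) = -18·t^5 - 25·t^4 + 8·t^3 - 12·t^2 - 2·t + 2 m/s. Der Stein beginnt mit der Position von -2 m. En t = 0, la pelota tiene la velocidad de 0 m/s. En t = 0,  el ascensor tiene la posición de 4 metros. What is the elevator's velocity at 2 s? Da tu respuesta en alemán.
Wir müssen die Stammfunktion unserer Gleichung für die Beschleunigung a(t) = -48·t^2 + 24·t - 6 1-mal finden. Durch Integration von der Beschleunigung und Verwendung der Anfangsbedingung v(0) = -5, erhalten wir v(t) = -16·t^3 + 12·t^2 - 6·t - 5. Wir haben die Geschwindigkeit v(t) = -16·t^3 + 12·t^2 - 6·t - 5. Durch Einsetzen von t = 2: v(2) = -97.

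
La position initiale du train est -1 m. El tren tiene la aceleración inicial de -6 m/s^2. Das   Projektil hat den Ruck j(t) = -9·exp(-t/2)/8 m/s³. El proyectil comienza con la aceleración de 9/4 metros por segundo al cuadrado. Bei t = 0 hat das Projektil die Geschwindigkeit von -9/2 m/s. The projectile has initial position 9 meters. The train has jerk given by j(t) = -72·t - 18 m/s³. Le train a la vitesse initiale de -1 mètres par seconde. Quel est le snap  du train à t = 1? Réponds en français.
En partant du jerk j(t) = -72·t - 18, nous prenons 1 dérivée. En prenant d/dt de j(t), nous trouvons s(t) = -72. Nous avons le snap s(t) = -72. En substituant t = 1: s(1) = -72.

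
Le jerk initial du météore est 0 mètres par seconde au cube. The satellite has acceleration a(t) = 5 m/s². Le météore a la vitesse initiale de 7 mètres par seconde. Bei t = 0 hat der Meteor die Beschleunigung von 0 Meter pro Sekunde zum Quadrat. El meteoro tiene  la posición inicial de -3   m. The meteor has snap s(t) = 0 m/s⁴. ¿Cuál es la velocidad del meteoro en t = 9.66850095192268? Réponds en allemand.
Wir müssen unsere Gleichung für den Snap s(t) = 0 3-mal integrieren. Mit ∫s(t)dt und Anwendung von j(0) = 0, finden wir j(t) = 0. Das Integral von dem Ruck ist die Beschleunigung. Mit a(0) = 0 erhalten wir a(t) = 0. Durch Integration von der Beschleunigung und Verwendung der Anfangsbedingung v(0) = 7, erhalten wir v(t) = 7. Wir haben die Geschwindigkeit v(t) = 7. Durch Einsetzen von t = 9.66850095192268: v(9.66850095192268) = 7.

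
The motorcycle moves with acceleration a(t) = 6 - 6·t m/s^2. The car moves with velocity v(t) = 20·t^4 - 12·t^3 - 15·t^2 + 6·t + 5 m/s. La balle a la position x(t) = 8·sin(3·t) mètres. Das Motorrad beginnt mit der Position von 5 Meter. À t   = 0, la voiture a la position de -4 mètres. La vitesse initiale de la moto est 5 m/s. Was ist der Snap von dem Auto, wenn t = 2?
Um dies zu lösen, müssen wir 3 Ableitungen unserer Gleichung für die Geschwindigkeit v(t) = 20·t^4 - 12·t^3 - 15·t^2 + 6·t + 5 nehmen. Mit d/dt von v(t) finden wir a(t) = 80·t^3 - 36·t^2 - 30·t + 6. Durch Ableiten von der Beschleunigung erhalten wir den Ruck: j(t) = 240·t^2 - 72·t - 30. Die Ableitung von dem Ruck ergibt den Snap: s(t) = 480·t - 72. Wir haben den Snap s(t) = 480·t - 72. Durch Einsetzen von t = 2: s(2) = 888.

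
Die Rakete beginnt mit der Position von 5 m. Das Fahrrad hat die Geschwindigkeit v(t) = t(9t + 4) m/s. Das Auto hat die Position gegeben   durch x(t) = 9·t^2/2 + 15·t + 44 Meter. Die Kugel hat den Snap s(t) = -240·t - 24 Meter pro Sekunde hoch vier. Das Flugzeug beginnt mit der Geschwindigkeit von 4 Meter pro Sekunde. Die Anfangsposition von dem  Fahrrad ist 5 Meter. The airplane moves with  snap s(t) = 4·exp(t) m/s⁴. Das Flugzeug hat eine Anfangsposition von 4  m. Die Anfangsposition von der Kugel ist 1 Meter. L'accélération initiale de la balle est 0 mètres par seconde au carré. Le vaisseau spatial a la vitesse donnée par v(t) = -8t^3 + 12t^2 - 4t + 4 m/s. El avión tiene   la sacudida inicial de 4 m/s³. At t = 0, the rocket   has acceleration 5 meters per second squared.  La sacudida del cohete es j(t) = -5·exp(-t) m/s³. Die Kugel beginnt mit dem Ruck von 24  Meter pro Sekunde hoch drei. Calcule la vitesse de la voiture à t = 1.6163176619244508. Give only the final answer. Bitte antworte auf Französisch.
La réponse est 29.5468589573201.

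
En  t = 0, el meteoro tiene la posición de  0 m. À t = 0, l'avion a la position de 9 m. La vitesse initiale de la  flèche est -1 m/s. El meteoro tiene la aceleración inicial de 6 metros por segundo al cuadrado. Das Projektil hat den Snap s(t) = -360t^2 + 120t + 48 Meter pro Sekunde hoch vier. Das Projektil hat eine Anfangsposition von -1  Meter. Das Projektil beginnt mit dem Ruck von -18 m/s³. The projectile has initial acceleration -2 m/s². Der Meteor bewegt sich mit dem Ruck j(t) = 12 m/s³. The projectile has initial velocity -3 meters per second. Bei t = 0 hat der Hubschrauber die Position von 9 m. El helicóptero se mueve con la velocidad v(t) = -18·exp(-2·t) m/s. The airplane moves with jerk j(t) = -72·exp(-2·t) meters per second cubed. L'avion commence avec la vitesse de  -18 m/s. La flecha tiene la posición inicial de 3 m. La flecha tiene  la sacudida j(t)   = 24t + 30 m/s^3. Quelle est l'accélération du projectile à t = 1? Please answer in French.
Pour résoudre ceci, nous devons prendre 2 primitives de notre équation du snap s(t) = -360·t^2 + 120·t + 48. La primitive du snap, avec j(0) = -18, donne le jerk: j(t) = -120·t^3 + 60·t^2 + 48·t - 18. La primitive du jerk, avec a(0) = -2, donne l'accélération: a(t) = -30·t^4 + 20·t^3 + 24·t^2 - 18·t - 2. En utilisant a(t) = -30·t^4 + 20·t^3 + 24·t^2 - 18·t - 2 et en substituant t = 1, nous trouvons a = -6.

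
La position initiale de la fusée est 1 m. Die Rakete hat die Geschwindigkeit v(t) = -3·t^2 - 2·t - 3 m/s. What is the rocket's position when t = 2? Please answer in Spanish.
Para resolver esto, necesitamos tomar 1 integral de nuestra ecuación de la velocidad v(t) = -3·t^2 - 2·t - 3. La integral de la velocidad es la posición. Usando x(0) = 1, obtenemos x(t) = -t^3 - t^2 - 3·t + 1. De la ecuación de la posición x(t) = -t^3 - t^2 - 3·t + 1, sustituimos t = 2 para obtener x = -17.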